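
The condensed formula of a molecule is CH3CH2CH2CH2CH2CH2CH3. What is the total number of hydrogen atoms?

Element totals:
  C: 7
  H: 16

16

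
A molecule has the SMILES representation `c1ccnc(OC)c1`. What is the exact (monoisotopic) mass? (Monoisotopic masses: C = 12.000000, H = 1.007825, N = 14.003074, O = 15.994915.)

109.0528

Atom tally by fragment:
  pyridine ring core → C:5 H:5 N:1
  (− 1 ring H displaced by substituents)
  + OCH3 → C:1 H:3 O:1
Element totals:
  C: 6
  H: 7
  N: 1
  O: 1
Molecular formula: C6H7NO.
  M = 6(12.0) + 7(1.007825) + 14.003074 + 15.994915
    = 72.000000 + 7.054775 + 14.003074 + 15.994915 = 109.052764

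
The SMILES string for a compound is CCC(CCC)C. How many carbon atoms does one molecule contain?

Atom tally by fragment:
  CH3 → C:1 H:3
  CH2 → C:1 H:2
  CH(CH2CH2CH3) → C:4 H:8
  CH3 → C:1 H:3
Element totals:
  C: 7
  H: 16

7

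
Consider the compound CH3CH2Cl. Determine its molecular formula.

Element totals:
  C: 2
  H: 5
  Cl: 1

C2H5Cl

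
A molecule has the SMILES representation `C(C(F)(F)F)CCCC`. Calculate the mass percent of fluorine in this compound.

40.67%

Atom tally by fragment:
  F3CCH2 → C:2 H:2 F:3
  CH2 → C:1 H:2
  CH2 → C:1 H:2
  CH2 → C:1 H:2
  CH3 → C:1 H:3
Element totals:
  C: 6
  H: 11
  F: 3
Molecular formula: C6H11F3.
Molar mass = 140.148 g/mol.
Mass from F: 3 × 18.998 = 56.994 g/mol.
%F = 56.994 / 140.148 × 100 = 40.67%.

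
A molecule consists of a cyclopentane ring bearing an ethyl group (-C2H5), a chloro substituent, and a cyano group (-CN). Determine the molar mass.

Atom tally by fragment:
  cyclopentane ring core → C:5 H:10
  (− 3 ring H displaced by substituents)
  + C2H5 → C:2 H:5
  + Cl → Cl:1
  + CN → C:1 N:1
Element totals:
  C: 8
  H: 12
  Cl: 1
  N: 1
Molecular formula: C8H12ClN.
  M = 8(12.011) + 12(1.008) + 35.45 + 14.007
    = 96.088 + 12.096 + 35.450 + 14.007 = 157.641

157.64 g/mol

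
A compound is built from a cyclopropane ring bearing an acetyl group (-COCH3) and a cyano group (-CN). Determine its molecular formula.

C6H7NO

Atom tally by fragment:
  cyclopropane ring core → C:3 H:6
  (− 2 ring H displaced by substituents)
  + COCH3 → C:2 H:3 O:1
  + CN → C:1 N:1
Element totals:
  C: 6
  H: 7
  N: 1
  O: 1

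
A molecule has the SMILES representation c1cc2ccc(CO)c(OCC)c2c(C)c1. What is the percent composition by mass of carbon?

Atom tally by fragment:
  naphthalene ring system core → C:10 H:8
  (− 3 ring H displaced by substituents)
  + CH2OH → C:1 H:3 O:1
  + OC2H5 → C:2 H:5 O:1
  + CH3 → C:1 H:3
Element totals:
  C: 14
  H: 16
  O: 2
Molecular formula: C14H16O2.
Molar mass = 216.280 g/mol.
Mass from C: 14 × 12.011 = 168.154 g/mol.
%C = 168.154 / 216.280 × 100 = 77.75%.

77.75%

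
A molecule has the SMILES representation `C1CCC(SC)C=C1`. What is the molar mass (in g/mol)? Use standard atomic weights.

128.23 g/mol

Atom tally by fragment:
  cyclohexene ring core → C:6 H:10
  (− 1 ring H displaced by substituents)
  + SCH3 → C:1 H:3 S:1
Element totals:
  C: 7
  H: 12
  S: 1
Molecular formula: C7H12S.
  M = 7(12.011) + 12(1.008) + 32.06
    = 84.077 + 12.096 + 32.060 = 128.233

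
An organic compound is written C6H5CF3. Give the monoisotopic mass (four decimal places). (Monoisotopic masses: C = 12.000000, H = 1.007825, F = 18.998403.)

146.0343

Element totals:
  C: 7
  H: 5
  F: 3
Molecular formula: C7H5F3.
  M = 7(12.0) + 5(1.007825) + 3(18.998403)
    = 84.000000 + 5.039125 + 56.995209 = 146.034334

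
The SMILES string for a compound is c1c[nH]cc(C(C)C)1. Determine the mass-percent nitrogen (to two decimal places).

12.83%

Atom tally by fragment:
  pyrrole ring core → C:4 H:5 N:1
  (− 1 ring H displaced by substituents)
  + CH(CH3)2 → C:3 H:7
Element totals:
  C: 7
  H: 11
  N: 1
Molecular formula: C7H11N.
Molar mass = 109.172 g/mol.
Mass from N: 1 × 14.007 = 14.007 g/mol.
%N = 14.007 / 109.172 × 100 = 12.83%.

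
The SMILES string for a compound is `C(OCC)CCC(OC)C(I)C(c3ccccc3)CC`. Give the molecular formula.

C17H27IO2

Atom tally by fragment:
  C2H5OCH2 → C:3 H:7 O:1
  CH2 → C:1 H:2
  CH2 → C:1 H:2
  CH(OCH3) → C:2 H:4 O:1
  CH(I) → C:1 H:1 I:1
  CH(C6H5) → C:7 H:6
  CH2 → C:1 H:2
  CH3 → C:1 H:3
Element totals:
  C: 17
  H: 27
  I: 1
  O: 2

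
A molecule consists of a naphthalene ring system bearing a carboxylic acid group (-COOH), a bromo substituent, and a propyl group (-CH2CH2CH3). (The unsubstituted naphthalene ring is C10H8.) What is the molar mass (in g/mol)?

293.16 g/mol

Atom tally by fragment:
  naphthalene ring system core → C:10 H:8
  (− 3 ring H displaced by substituents)
  + COOH → C:1 H:1 O:2
  + Br → Br:1
  + CH2CH2CH3 → C:3 H:7
Element totals:
  C: 14
  H: 13
  Br: 1
  O: 2
Molecular formula: C14H13BrO2.
  M = 14(12.011) + 13(1.008) + 79.904 + 2(15.999)
    = 168.154 + 13.104 + 79.904 + 31.998 = 293.160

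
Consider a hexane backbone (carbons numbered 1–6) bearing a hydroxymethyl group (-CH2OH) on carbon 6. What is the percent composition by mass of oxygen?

Atom tally by fragment:
  CH3 → C:1 H:3
  CH2 → C:1 H:2
  CH2 → C:1 H:2
  CH2 → C:1 H:2
  CH2 → C:1 H:2
  CH2CH2OH → C:2 H:5 O:1
Element totals:
  C: 7
  H: 16
  O: 1
Molecular formula: C7H16O.
Molar mass = 116.204 g/mol.
Mass from O: 1 × 15.999 = 15.999 g/mol.
%O = 15.999 / 116.204 × 100 = 13.77%.

13.77%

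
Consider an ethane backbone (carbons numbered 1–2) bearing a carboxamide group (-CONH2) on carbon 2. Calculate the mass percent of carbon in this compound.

49.30%

Atom tally by fragment:
  CH3 → C:1 H:3
  CH2CONH2 → C:2 H:4 O:1 N:1
Element totals:
  C: 3
  H: 7
  N: 1
  O: 1
Molecular formula: C3H7NO.
Molar mass = 73.095 g/mol.
Mass from C: 3 × 12.011 = 36.033 g/mol.
%C = 36.033 / 73.095 × 100 = 49.30%.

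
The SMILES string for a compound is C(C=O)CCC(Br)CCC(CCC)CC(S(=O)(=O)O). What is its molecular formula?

C13H25BrO4S

Atom tally by fragment:
  OHCCH2 → C:2 H:3 O:1
  CH2 → C:1 H:2
  CH2 → C:1 H:2
  CH(Br) → C:1 H:1 Br:1
  CH2 → C:1 H:2
  CH2 → C:1 H:2
  CH(CH2CH2CH3) → C:4 H:8
  CH2 → C:1 H:2
  CH2SO3H → C:1 H:3 S:1 O:3
Element totals:
  C: 13
  H: 25
  Br: 1
  O: 4
  S: 1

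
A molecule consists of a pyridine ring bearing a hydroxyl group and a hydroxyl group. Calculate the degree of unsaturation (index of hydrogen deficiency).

4

Atom tally by fragment:
  pyridine ring core → C:5 H:5 N:1
  (− 2 ring H displaced by substituents)
  + OH → O:1 H:1
  + OH → O:1 H:1
Element totals:
  C: 5
  H: 5
  N: 1
  O: 2
Molecular formula: C5H5NO2.
DoU = (2C + 2 + N − H − X) / 2 = (2·5 + 2 + 1 − 5 − 0) / 2 = 4.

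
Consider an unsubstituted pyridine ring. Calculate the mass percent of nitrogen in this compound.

Atom tally by fragment:
  pyridine ring core → C:5 H:5 N:1
Element totals:
  C: 5
  H: 5
  N: 1
Molecular formula: C5H5N.
Molar mass = 79.102 g/mol.
Mass from N: 1 × 14.007 = 14.007 g/mol.
%N = 14.007 / 79.102 × 100 = 17.71%.

17.71%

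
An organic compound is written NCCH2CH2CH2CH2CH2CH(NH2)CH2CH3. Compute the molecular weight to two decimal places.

Element totals:
  C: 9
  H: 18
  N: 2
Molecular formula: C9H18N2.
  M = 9(12.011) + 18(1.008) + 2(14.007)
    = 108.099 + 18.144 + 28.014 = 154.257

154.26 g/mol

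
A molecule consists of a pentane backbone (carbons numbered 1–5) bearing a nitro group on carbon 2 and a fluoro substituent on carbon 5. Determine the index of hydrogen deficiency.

1

Atom tally by fragment:
  CH3 → C:1 H:3
  CH(NO2) → C:1 H:1 N:1 O:2
  CH2 → C:1 H:2
  CH2 → C:1 H:2
  CH2F → C:1 H:2 F:1
Element totals:
  C: 5
  H: 10
  F: 1
  N: 1
  O: 2
Molecular formula: C5H10FNO2.
DoU = (2C + 2 + N − H − X) / 2 = (2·5 + 2 + 1 − 10 − 1) / 2 = 1.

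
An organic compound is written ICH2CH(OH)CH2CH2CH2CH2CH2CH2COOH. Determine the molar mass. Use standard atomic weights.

300.14 g/mol

Element totals:
  C: 9
  H: 17
  I: 1
  O: 3
Molecular formula: C9H17IO3.
  M = 9(12.011) + 17(1.008) + 126.904 + 3(15.999)
    = 108.099 + 17.136 + 126.904 + 47.997 = 300.136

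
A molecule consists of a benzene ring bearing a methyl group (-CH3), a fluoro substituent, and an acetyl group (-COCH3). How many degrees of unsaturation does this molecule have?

Atom tally by fragment:
  benzene ring core → C:6 H:6
  (− 3 ring H displaced by substituents)
  + CH3 → C:1 H:3
  + F → F:1
  + COCH3 → C:2 H:3 O:1
Element totals:
  C: 9
  H: 9
  F: 1
  O: 1
Molecular formula: C9H9FO.
DoU = (2C + 2 + N − H − X) / 2 = (2·9 + 2 + 0 − 9 − 1) / 2 = 5.

5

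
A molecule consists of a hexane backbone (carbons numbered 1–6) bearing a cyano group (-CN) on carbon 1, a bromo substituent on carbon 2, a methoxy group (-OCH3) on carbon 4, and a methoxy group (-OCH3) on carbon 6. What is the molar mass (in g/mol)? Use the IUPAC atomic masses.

Atom tally by fragment:
  NCCH2 → C:2 H:2 N:1
  CH(Br) → C:1 H:1 Br:1
  CH2 → C:1 H:2
  CH(OCH3) → C:2 H:4 O:1
  CH2 → C:1 H:2
  CH2OCH3 → C:2 H:5 O:1
Element totals:
  C: 9
  H: 16
  Br: 1
  N: 1
  O: 2
Molecular formula: C9H16BrNO2.
  M = 9(12.011) + 16(1.008) + 79.904 + 14.007 + 2(15.999)
    = 108.099 + 16.128 + 79.904 + 14.007 + 31.998 = 250.136

250.14 g/mol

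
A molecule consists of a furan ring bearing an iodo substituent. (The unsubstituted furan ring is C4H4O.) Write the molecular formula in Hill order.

Atom tally by fragment:
  furan ring core → C:4 H:4 O:1
  (− 1 ring H displaced by substituents)
  + I → I:1
Element totals:
  C: 4
  H: 3
  I: 1
  O: 1

C4H3IO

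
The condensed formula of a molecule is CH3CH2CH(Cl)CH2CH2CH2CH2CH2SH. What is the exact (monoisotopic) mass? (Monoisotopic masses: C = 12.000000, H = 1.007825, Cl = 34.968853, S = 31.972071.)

180.0739

Atom tally by fragment:
  CH3 → C:1 H:3
  CH2 → C:1 H:2
  CH(Cl) → C:1 H:1 Cl:1
  CH2 → C:1 H:2
  CH2 → C:1 H:2
  CH2 → C:1 H:2
  CH2 → C:1 H:2
  CH2SH → C:1 H:3 S:1
Element totals:
  C: 8
  H: 17
  Cl: 1
  S: 1
Molecular formula: C8H17ClS.
  M = 8(12.0) + 17(1.007825) + 34.968853 + 31.972071
    = 96.000000 + 17.133025 + 34.968853 + 31.972071 = 180.073949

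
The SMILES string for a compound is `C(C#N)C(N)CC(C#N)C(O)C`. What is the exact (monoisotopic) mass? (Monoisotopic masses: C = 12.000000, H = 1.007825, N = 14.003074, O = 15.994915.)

Atom tally by fragment:
  NCCH2 → C:2 H:2 N:1
  CH(NH2) → C:1 H:3 N:1
  CH2 → C:1 H:2
  CH(CN) → C:2 H:1 N:1
  CH(OH) → C:1 H:2 O:1
  CH3 → C:1 H:3
Element totals:
  C: 8
  H: 13
  N: 3
  O: 1
Molecular formula: C8H13N3O.
  M = 8(12.0) + 13(1.007825) + 3(14.003074) + 15.994915
    = 96.000000 + 13.101725 + 42.009222 + 15.994915 = 167.105862

167.1059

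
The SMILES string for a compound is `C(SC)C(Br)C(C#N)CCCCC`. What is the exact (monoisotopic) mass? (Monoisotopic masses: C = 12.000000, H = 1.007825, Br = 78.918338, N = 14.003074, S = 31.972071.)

263.0343

Atom tally by fragment:
  CH3SCH2 → C:2 H:5 S:1
  CH(Br) → C:1 H:1 Br:1
  CH(CN) → C:2 H:1 N:1
  CH2 → C:1 H:2
  CH2 → C:1 H:2
  CH2 → C:1 H:2
  CH2 → C:1 H:2
  CH3 → C:1 H:3
Element totals:
  C: 10
  H: 18
  Br: 1
  N: 1
  S: 1
Molecular formula: C10H18BrNS.
  M = 10(12.0) + 18(1.007825) + 78.918338 + 14.003074 + 31.972071
    = 120.000000 + 18.140850 + 78.918338 + 14.003074 + 31.972071 = 263.034333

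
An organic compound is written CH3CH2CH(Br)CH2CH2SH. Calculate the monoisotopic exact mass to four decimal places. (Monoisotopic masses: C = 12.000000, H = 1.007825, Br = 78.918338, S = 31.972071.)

181.9765

Atom tally by fragment:
  CH3 → C:1 H:3
  CH2 → C:1 H:2
  CH(Br) → C:1 H:1 Br:1
  CH2 → C:1 H:2
  CH2SH → C:1 H:3 S:1
Element totals:
  C: 5
  H: 11
  Br: 1
  S: 1
Molecular formula: C5H11BrS.
  M = 5(12.0) + 11(1.007825) + 78.918338 + 31.972071
    = 60.000000 + 11.086075 + 78.918338 + 31.972071 = 181.976484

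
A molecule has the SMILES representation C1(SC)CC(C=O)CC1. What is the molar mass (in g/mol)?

Atom tally by fragment:
  cyclopentane ring core → C:5 H:10
  (− 2 ring H displaced by substituents)
  + SCH3 → C:1 H:3 S:1
  + CHO → C:1 H:1 O:1
Element totals:
  C: 7
  H: 12
  O: 1
  S: 1
Molecular formula: C7H12OS.
  M = 7(12.011) + 12(1.008) + 15.999 + 32.06
    = 84.077 + 12.096 + 15.999 + 32.060 = 144.232

144.23 g/mol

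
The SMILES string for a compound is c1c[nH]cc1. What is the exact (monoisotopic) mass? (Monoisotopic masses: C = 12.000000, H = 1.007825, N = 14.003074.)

Atom tally by fragment:
  pyrrole ring core → C:4 H:5 N:1
Element totals:
  C: 4
  H: 5
  N: 1
Molecular formula: C4H5N.
  M = 4(12.0) + 5(1.007825) + 14.003074
    = 48.000000 + 5.039125 + 14.003074 = 67.042199

67.0422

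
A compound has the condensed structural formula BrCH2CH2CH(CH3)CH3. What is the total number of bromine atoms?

Element totals:
  C: 5
  H: 11
  Br: 1

1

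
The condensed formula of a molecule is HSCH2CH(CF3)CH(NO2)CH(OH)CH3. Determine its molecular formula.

C6H10F3NO3S

Element totals:
  C: 6
  H: 10
  F: 3
  N: 1
  O: 3
  S: 1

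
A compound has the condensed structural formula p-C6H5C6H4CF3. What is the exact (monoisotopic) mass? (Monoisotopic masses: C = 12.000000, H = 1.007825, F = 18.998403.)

Atom tally by fragment:
  benzene ring core → C:6 H:6
  (− 2 ring H displaced by substituents)
  + C6H5 → C:6 H:5
  + CF3 → C:1 F:3
Element totals:
  C: 13
  H: 9
  F: 3
Molecular formula: C13H9F3.
  M = 13(12.0) + 9(1.007825) + 3(18.998403)
    = 156.000000 + 9.070425 + 56.995209 = 222.065634

222.0656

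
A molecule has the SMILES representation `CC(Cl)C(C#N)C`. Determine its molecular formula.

C5H8ClN

Atom tally by fragment:
  CH3 → C:1 H:3
  CH(Cl) → C:1 H:1 Cl:1
  CH(CN) → C:2 H:1 N:1
  CH3 → C:1 H:3
Element totals:
  C: 5
  H: 8
  Cl: 1
  N: 1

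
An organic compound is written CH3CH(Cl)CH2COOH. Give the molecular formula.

Atom tally by fragment:
  CH3 → C:1 H:3
  CH(Cl) → C:1 H:1 Cl:1
  CH2COOH → C:2 H:3 O:2
Element totals:
  C: 4
  H: 7
  Cl: 1
  O: 2

C4H7ClO2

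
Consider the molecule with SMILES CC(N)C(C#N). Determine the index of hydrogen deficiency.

Atom tally by fragment:
  CH3 → C:1 H:3
  CH(NH2) → C:1 H:3 N:1
  CH2CN → C:2 H:2 N:1
Element totals:
  C: 4
  H: 8
  N: 2
Molecular formula: C4H8N2.
DoU = (2C + 2 + N − H − X) / 2 = (2·4 + 2 + 2 − 8 − 0) / 2 = 2.

2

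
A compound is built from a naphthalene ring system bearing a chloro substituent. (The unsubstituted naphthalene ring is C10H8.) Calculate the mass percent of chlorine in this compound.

21.80%

Atom tally by fragment:
  naphthalene ring system core → C:10 H:8
  (− 1 ring H displaced by substituents)
  + Cl → Cl:1
Element totals:
  C: 10
  H: 7
  Cl: 1
Molecular formula: C10H7Cl.
Molar mass = 162.616 g/mol.
Mass from Cl: 1 × 35.45 = 35.450 g/mol.
%Cl = 35.450 / 162.616 × 100 = 21.80%.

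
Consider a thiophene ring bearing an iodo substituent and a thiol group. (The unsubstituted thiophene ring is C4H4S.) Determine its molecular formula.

Atom tally by fragment:
  thiophene ring core → C:4 H:4 S:1
  (− 2 ring H displaced by substituents)
  + I → I:1
  + SH → S:1 H:1
Element totals:
  C: 4
  H: 3
  I: 1
  S: 2

C4H3IS2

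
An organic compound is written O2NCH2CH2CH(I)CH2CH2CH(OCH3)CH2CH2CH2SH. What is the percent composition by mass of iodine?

Atom tally by fragment:
  O2NCH2 → C:1 H:2 N:1 O:2
  CH2 → C:1 H:2
  CH(I) → C:1 H:1 I:1
  CH2 → C:1 H:2
  CH2 → C:1 H:2
  CH(OCH3) → C:2 H:4 O:1
  CH2 → C:1 H:2
  CH2 → C:1 H:2
  CH2SH → C:1 H:3 S:1
Element totals:
  C: 10
  H: 20
  I: 1
  N: 1
  O: 3
  S: 1
Molecular formula: C10H20INO3S.
Molar mass = 361.238 g/mol.
Mass from I: 1 × 126.904 = 126.904 g/mol.
%I = 126.904 / 361.238 × 100 = 35.13%.

35.13%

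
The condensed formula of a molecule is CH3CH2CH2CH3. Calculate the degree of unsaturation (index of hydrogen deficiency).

0

Atom tally by fragment:
  CH3 → C:1 H:3
  CH2 → C:1 H:2
  CH2 → C:1 H:2
  CH3 → C:1 H:3
Element totals:
  C: 4
  H: 10
Molecular formula: C4H10.
DoU = (2C + 2 + N − H − X) / 2 = (2·4 + 2 + 0 − 10 − 0) / 2 = 0.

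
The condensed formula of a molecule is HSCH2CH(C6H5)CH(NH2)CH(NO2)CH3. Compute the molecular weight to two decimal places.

Element totals:
  C: 11
  H: 16
  N: 2
  O: 2
  S: 1
Molecular formula: C11H16N2O2S.
  M = 11(12.011) + 16(1.008) + 2(14.007) + 2(15.999) + 32.06
    = 132.121 + 16.128 + 28.014 + 31.998 + 32.060 = 240.321

240.32 g/mol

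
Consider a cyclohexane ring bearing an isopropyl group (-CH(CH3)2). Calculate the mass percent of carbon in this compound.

85.63%

Atom tally by fragment:
  cyclohexane ring core → C:6 H:12
  (− 1 ring H displaced by substituents)
  + CH(CH3)2 → C:3 H:7
Element totals:
  C: 9
  H: 18
Molecular formula: C9H18.
Molar mass = 126.243 g/mol.
Mass from C: 9 × 12.011 = 108.099 g/mol.
%C = 108.099 / 126.243 × 100 = 85.63%.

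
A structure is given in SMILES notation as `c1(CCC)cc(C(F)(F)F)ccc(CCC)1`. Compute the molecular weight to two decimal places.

230.27 g/mol

Atom tally by fragment:
  benzene ring core → C:6 H:6
  (− 3 ring H displaced by substituents)
  + CH2CH2CH3 → C:3 H:7
  + CF3 → C:1 F:3
  + CH2CH2CH3 → C:3 H:7
Element totals:
  C: 13
  H: 17
  F: 3
Molecular formula: C13H17F3.
  M = 13(12.011) + 17(1.008) + 3(18.998)
    = 156.143 + 17.136 + 56.994 = 230.273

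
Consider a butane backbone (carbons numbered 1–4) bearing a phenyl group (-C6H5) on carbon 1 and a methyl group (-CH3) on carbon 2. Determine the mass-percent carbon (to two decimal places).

Atom tally by fragment:
  C6H5CH2 → C:7 H:7
  CH(CH3) → C:2 H:4
  CH2 → C:1 H:2
  CH3 → C:1 H:3
Element totals:
  C: 11
  H: 16
Molecular formula: C11H16.
Molar mass = 148.249 g/mol.
Mass from C: 11 × 12.011 = 132.121 g/mol.
%C = 132.121 / 148.249 × 100 = 89.12%.

89.12%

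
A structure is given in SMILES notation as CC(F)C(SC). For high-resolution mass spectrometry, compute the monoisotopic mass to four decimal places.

Atom tally by fragment:
  CH3 → C:1 H:3
  CH(F) → C:1 H:1 F:1
  CH2SCH3 → C:2 H:5 S:1
Element totals:
  C: 4
  H: 9
  F: 1
  S: 1
Molecular formula: C4H9FS.
  M = 4(12.0) + 9(1.007825) + 18.998403 + 31.972071
    = 48.000000 + 9.070425 + 18.998403 + 31.972071 = 108.040899

108.0409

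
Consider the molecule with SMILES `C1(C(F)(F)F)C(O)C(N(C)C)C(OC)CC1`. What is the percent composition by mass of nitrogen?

5.81%

Atom tally by fragment:
  cyclohexane ring core → C:6 H:12
  (− 4 ring H displaced by substituents)
  + CF3 → C:1 F:3
  + OH → O:1 H:1
  + N(CH3)2 → N:1 C:2 H:6
  + OCH3 → C:1 H:3 O:1
Element totals:
  C: 10
  H: 18
  F: 3
  N: 1
  O: 2
Molecular formula: C10H18F3NO2.
Molar mass = 241.253 g/mol.
Mass from N: 1 × 14.007 = 14.007 g/mol.
%N = 14.007 / 241.253 × 100 = 5.81%.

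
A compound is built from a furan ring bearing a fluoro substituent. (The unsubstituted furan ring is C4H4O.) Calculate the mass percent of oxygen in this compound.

Atom tally by fragment:
  furan ring core → C:4 H:4 O:1
  (− 1 ring H displaced by substituents)
  + F → F:1
Element totals:
  C: 4
  H: 3
  F: 1
  O: 1
Molecular formula: C4H3FO.
Molar mass = 86.065 g/mol.
Mass from O: 1 × 15.999 = 15.999 g/mol.
%O = 15.999 / 86.065 × 100 = 18.59%.

18.59%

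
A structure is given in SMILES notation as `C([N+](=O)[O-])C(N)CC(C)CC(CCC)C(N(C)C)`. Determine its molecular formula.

C13H29N3O2

Atom tally by fragment:
  O2NCH2 → C:1 H:2 N:1 O:2
  CH(NH2) → C:1 H:3 N:1
  CH2 → C:1 H:2
  CH(CH3) → C:2 H:4
  CH2 → C:1 H:2
  CH(CH2CH2CH3) → C:4 H:8
  CH2N(CH3)2 → C:3 H:8 N:1
Element totals:
  C: 13
  H: 29
  N: 3
  O: 2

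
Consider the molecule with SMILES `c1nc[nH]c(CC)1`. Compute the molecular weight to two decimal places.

96.13 g/mol

Atom tally by fragment:
  imidazole ring core → C:3 H:4 N:2
  (− 1 ring H displaced by substituents)
  + C2H5 → C:2 H:5
Element totals:
  C: 5
  H: 8
  N: 2
Molecular formula: C5H8N2.
  M = 5(12.011) + 8(1.008) + 2(14.007)
    = 60.055 + 8.064 + 28.014 = 96.133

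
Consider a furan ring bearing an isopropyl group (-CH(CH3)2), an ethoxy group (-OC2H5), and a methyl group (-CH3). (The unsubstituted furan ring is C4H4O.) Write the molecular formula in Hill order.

C10H16O2

Atom tally by fragment:
  furan ring core → C:4 H:4 O:1
  (− 3 ring H displaced by substituents)
  + CH(CH3)2 → C:3 H:7
  + OC2H5 → C:2 H:5 O:1
  + CH3 → C:1 H:3
Element totals:
  C: 10
  H: 16
  O: 2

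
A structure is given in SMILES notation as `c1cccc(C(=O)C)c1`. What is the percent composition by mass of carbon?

Atom tally by fragment:
  benzene ring core → C:6 H:6
  (− 1 ring H displaced by substituents)
  + COCH3 → C:2 H:3 O:1
Element totals:
  C: 8
  H: 8
  O: 1
Molecular formula: C8H8O.
Molar mass = 120.151 g/mol.
Mass from C: 8 × 12.011 = 96.088 g/mol.
%C = 96.088 / 120.151 × 100 = 79.97%.

79.97%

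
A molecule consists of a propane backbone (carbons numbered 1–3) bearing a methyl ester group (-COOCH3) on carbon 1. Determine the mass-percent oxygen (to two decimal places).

Atom tally by fragment:
  CH3OOCCH2 → C:3 H:5 O:2
  CH2 → C:1 H:2
  CH3 → C:1 H:3
Element totals:
  C: 5
  H: 10
  O: 2
Molecular formula: C5H10O2.
Molar mass = 102.133 g/mol.
Mass from O: 2 × 15.999 = 31.998 g/mol.
%O = 31.998 / 102.133 × 100 = 31.33%.

31.33%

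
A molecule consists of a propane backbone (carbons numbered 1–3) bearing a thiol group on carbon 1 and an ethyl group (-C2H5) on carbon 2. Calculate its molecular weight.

Atom tally by fragment:
  HSCH2 → C:1 H:3 S:1
  CH(C2H5) → C:3 H:6
  CH3 → C:1 H:3
Element totals:
  C: 5
  H: 12
  S: 1
Molecular formula: C5H12S.
  M = 5(12.011) + 12(1.008) + 32.06
    = 60.055 + 12.096 + 32.060 = 104.211

104.21 g/mol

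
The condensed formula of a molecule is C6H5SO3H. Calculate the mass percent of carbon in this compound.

45.56%

Element totals:
  C: 6
  H: 6
  O: 3
  S: 1
Molecular formula: C6H6O3S.
Molar mass = 158.171 g/mol.
Mass from C: 6 × 12.011 = 72.066 g/mol.
%C = 72.066 / 158.171 × 100 = 45.56%.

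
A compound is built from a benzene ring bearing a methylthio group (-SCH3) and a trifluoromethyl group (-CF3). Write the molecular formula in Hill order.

C8H7F3S

Atom tally by fragment:
  benzene ring core → C:6 H:6
  (− 2 ring H displaced by substituents)
  + SCH3 → C:1 H:3 S:1
  + CF3 → C:1 F:3
Element totals:
  C: 8
  H: 7
  F: 3
  S: 1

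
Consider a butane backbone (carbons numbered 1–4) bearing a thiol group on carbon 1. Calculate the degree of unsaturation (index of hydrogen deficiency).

Atom tally by fragment:
  HSCH2 → C:1 H:3 S:1
  CH2 → C:1 H:2
  CH2 → C:1 H:2
  CH3 → C:1 H:3
Element totals:
  C: 4
  H: 10
  S: 1
Molecular formula: C4H10S.
DoU = (2C + 2 + N − H − X) / 2 = (2·4 + 2 + 0 − 10 − 0) / 2 = 0.

0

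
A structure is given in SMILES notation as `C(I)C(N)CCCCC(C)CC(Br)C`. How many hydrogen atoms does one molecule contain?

Atom tally by fragment:
  ICH2 → C:1 H:2 I:1
  CH(NH2) → C:1 H:3 N:1
  CH2 → C:1 H:2
  CH2 → C:1 H:2
  CH2 → C:1 H:2
  CH2 → C:1 H:2
  CH(CH3) → C:2 H:4
  CH2 → C:1 H:2
  CH(Br) → C:1 H:1 Br:1
  CH3 → C:1 H:3
Element totals:
  C: 11
  H: 23
  Br: 1
  I: 1
  N: 1

23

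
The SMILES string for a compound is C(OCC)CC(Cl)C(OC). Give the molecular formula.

Atom tally by fragment:
  C2H5OCH2 → C:3 H:7 O:1
  CH2 → C:1 H:2
  CH(Cl) → C:1 H:1 Cl:1
  CH2OCH3 → C:2 H:5 O:1
Element totals:
  C: 7
  H: 15
  Cl: 1
  O: 2

C7H15ClO2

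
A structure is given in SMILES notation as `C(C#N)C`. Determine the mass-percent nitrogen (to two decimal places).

Atom tally by fragment:
  NCCH2 → C:2 H:2 N:1
  CH3 → C:1 H:3
Element totals:
  C: 3
  H: 5
  N: 1
Molecular formula: C3H5N.
Molar mass = 55.080 g/mol.
Mass from N: 1 × 14.007 = 14.007 g/mol.
%N = 14.007 / 55.080 × 100 = 25.43%.

25.43%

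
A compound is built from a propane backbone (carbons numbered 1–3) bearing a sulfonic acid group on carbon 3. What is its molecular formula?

Atom tally by fragment:
  CH3 → C:1 H:3
  CH2 → C:1 H:2
  CH2SO3H → C:1 H:3 S:1 O:3
Element totals:
  C: 3
  H: 8
  O: 3
  S: 1

C3H8O3S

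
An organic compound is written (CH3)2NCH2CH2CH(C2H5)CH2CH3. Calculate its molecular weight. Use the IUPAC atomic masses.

Atom tally by fragment:
  (CH3)2NCH2 → C:3 H:8 N:1
  CH2 → C:1 H:2
  CH(C2H5) → C:3 H:6
  CH2 → C:1 H:2
  CH3 → C:1 H:3
Element totals:
  C: 9
  H: 21
  N: 1
Molecular formula: C9H21N.
  M = 9(12.011) + 21(1.008) + 14.007
    = 108.099 + 21.168 + 14.007 = 143.274

143.27 g/mol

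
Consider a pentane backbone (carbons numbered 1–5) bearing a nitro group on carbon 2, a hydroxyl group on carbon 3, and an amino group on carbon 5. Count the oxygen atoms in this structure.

Atom tally by fragment:
  CH3 → C:1 H:3
  CH(NO2) → C:1 H:1 N:1 O:2
  CH(OH) → C:1 H:2 O:1
  CH2 → C:1 H:2
  CH2NH2 → C:1 H:4 N:1
Element totals:
  C: 5
  H: 12
  N: 2
  O: 3

3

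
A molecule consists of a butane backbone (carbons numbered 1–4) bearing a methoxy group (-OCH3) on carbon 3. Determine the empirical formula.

Atom tally by fragment:
  CH3 → C:1 H:3
  CH2 → C:1 H:2
  CH(OCH3) → C:2 H:4 O:1
  CH3 → C:1 H:3
Element totals:
  C: 5
  H: 12
  O: 1
Molecular formula: C5H12O.
gcd of subscripts (5, 12, 1) = 1, so the empirical formula equals the molecular formula.

C5H12O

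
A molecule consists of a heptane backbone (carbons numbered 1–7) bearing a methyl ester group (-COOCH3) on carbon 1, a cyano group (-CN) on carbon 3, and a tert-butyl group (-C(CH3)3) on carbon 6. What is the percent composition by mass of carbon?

Atom tally by fragment:
  CH3OOCCH2 → C:3 H:5 O:2
  CH2 → C:1 H:2
  CH(CN) → C:2 H:1 N:1
  CH2 → C:1 H:2
  CH2 → C:1 H:2
  CH(C(CH3)3) → C:5 H:10
  CH3 → C:1 H:3
Element totals:
  C: 14
  H: 25
  N: 1
  O: 2
Molecular formula: C14H25NO2.
Molar mass = 239.359 g/mol.
Mass from C: 14 × 12.011 = 168.154 g/mol.
%C = 168.154 / 239.359 × 100 = 70.25%.

70.25%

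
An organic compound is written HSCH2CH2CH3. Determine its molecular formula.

C3H8S

Atom tally by fragment:
  HSCH2 → C:1 H:3 S:1
  CH2 → C:1 H:2
  CH3 → C:1 H:3
Element totals:
  C: 3
  H: 8
  S: 1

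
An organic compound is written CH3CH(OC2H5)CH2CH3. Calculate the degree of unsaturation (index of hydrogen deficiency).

Atom tally by fragment:
  CH3 → C:1 H:3
  CH(OC2H5) → C:3 H:6 O:1
  CH2 → C:1 H:2
  CH3 → C:1 H:3
Element totals:
  C: 6
  H: 14
  O: 1
Molecular formula: C6H14O.
DoU = (2C + 2 + N − H − X) / 2 = (2·6 + 2 + 0 − 14 − 0) / 2 = 0.

0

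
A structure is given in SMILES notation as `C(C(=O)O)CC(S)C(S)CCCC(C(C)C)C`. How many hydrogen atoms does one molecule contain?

26

Atom tally by fragment:
  HOOCCH2 → C:2 H:3 O:2
  CH2 → C:1 H:2
  CH(SH) → C:1 H:2 S:1
  CH(SH) → C:1 H:2 S:1
  CH2 → C:1 H:2
  CH2 → C:1 H:2
  CH2 → C:1 H:2
  CH(CH(CH3)2) → C:4 H:8
  CH3 → C:1 H:3
Element totals:
  C: 13
  H: 26
  O: 2
  S: 2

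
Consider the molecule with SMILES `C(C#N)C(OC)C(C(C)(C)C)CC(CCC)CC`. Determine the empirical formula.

Atom tally by fragment:
  NCCH2 → C:2 H:2 N:1
  CH(OCH3) → C:2 H:4 O:1
  CH(C(CH3)3) → C:5 H:10
  CH2 → C:1 H:2
  CH(CH2CH2CH3) → C:4 H:8
  CH2 → C:1 H:2
  CH3 → C:1 H:3
Element totals:
  C: 16
  H: 31
  N: 1
  O: 1
Molecular formula: C16H31NO.
gcd of subscripts (16, 31, 1, 1) = 1, so the empirical formula equals the molecular formula.

C16H31NO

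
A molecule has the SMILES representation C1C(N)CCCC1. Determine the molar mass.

99.18 g/mol

Atom tally by fragment:
  cyclohexane ring core → C:6 H:12
  (− 1 ring H displaced by substituents)
  + NH2 → N:1 H:2
Element totals:
  C: 6
  H: 13
  N: 1
Molecular formula: C6H13N.
  M = 6(12.011) + 13(1.008) + 14.007
    = 72.066 + 13.104 + 14.007 = 99.177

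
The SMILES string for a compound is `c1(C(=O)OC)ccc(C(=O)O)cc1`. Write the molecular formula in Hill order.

Atom tally by fragment:
  benzene ring core → C:6 H:6
  (− 2 ring H displaced by substituents)
  + COOCH3 → C:2 H:3 O:2
  + COOH → C:1 H:1 O:2
Element totals:
  C: 9
  H: 8
  O: 4

C9H8O4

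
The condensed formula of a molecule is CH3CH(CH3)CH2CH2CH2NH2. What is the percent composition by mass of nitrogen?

13.84%

Atom tally by fragment:
  CH3 → C:1 H:3
  CH(CH3) → C:2 H:4
  CH2 → C:1 H:2
  CH2 → C:1 H:2
  CH2NH2 → C:1 H:4 N:1
Element totals:
  C: 6
  H: 15
  N: 1
Molecular formula: C6H15N.
Molar mass = 101.193 g/mol.
Mass from N: 1 × 14.007 = 14.007 g/mol.
%N = 14.007 / 101.193 × 100 = 13.84%.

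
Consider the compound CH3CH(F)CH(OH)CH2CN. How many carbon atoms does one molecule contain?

Atom tally by fragment:
  CH3 → C:1 H:3
  CH(F) → C:1 H:1 F:1
  CH(OH) → C:1 H:2 O:1
  CH2CN → C:2 H:2 N:1
Element totals:
  C: 5
  H: 8
  F: 1
  N: 1
  O: 1

5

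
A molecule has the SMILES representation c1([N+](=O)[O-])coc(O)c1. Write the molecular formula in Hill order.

C4H3NO4

Atom tally by fragment:
  furan ring core → C:4 H:4 O:1
  (− 2 ring H displaced by substituents)
  + NO2 → N:1 O:2
  + OH → O:1 H:1
Element totals:
  C: 4
  H: 3
  N: 1
  O: 4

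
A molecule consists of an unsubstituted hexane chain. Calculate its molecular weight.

Atom tally by fragment:
  CH3 → C:1 H:3
  CH2 → C:1 H:2
  CH2 → C:1 H:2
  CH2 → C:1 H:2
  CH2 → C:1 H:2
  CH3 → C:1 H:3
Element totals:
  C: 6
  H: 14
Molecular formula: C6H14.
  M = 6(12.011) + 14(1.008)
    = 72.066 + 14.112 = 86.178

86.18 g/mol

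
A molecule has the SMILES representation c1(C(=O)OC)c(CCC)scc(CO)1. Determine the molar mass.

Atom tally by fragment:
  thiophene ring core → C:4 H:4 S:1
  (− 3 ring H displaced by substituents)
  + COOCH3 → C:2 H:3 O:2
  + CH2CH2CH3 → C:3 H:7
  + CH2OH → C:1 H:3 O:1
Element totals:
  C: 10
  H: 14
  O: 3
  S: 1
Molecular formula: C10H14O3S.
  M = 10(12.011) + 14(1.008) + 3(15.999) + 32.06
    = 120.110 + 14.112 + 47.997 + 32.060 = 214.279

214.28 g/mol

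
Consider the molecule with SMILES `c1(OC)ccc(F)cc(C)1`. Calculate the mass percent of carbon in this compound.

68.56%

Atom tally by fragment:
  benzene ring core → C:6 H:6
  (− 3 ring H displaced by substituents)
  + OCH3 → C:1 H:3 O:1
  + F → F:1
  + CH3 → C:1 H:3
Element totals:
  C: 8
  H: 9
  F: 1
  O: 1
Molecular formula: C8H9FO.
Molar mass = 140.157 g/mol.
Mass from C: 8 × 12.011 = 96.088 g/mol.
%C = 96.088 / 140.157 × 100 = 68.56%.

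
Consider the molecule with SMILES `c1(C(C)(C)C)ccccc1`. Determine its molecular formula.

Atom tally by fragment:
  benzene ring core → C:6 H:6
  (− 1 ring H displaced by substituents)
  + C(CH3)3 → C:4 H:9
Element totals:
  C: 10
  H: 14

C10H14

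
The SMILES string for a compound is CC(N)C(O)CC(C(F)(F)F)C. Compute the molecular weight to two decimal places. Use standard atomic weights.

185.19 g/mol

Atom tally by fragment:
  CH3 → C:1 H:3
  CH(NH2) → C:1 H:3 N:1
  CH(OH) → C:1 H:2 O:1
  CH2 → C:1 H:2
  CH(CF3) → C:2 H:1 F:3
  CH3 → C:1 H:3
Element totals:
  C: 7
  H: 14
  F: 3
  N: 1
  O: 1
Molecular formula: C7H14F3NO.
  M = 7(12.011) + 14(1.008) + 3(18.998) + 14.007 + 15.999
    = 84.077 + 14.112 + 56.994 + 14.007 + 15.999 = 185.189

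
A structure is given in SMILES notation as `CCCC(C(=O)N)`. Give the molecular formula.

Atom tally by fragment:
  CH3 → C:1 H:3
  CH2 → C:1 H:2
  CH2 → C:1 H:2
  CH2CONH2 → C:2 H:4 O:1 N:1
Element totals:
  C: 5
  H: 11
  N: 1
  O: 1

C5H11NO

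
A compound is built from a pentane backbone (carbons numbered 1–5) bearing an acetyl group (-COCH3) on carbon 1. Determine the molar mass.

Atom tally by fragment:
  CH3COCH2 → C:3 H:5 O:1
  CH2 → C:1 H:2
  CH2 → C:1 H:2
  CH2 → C:1 H:2
  CH3 → C:1 H:3
Element totals:
  C: 7
  H: 14
  O: 1
Molecular formula: C7H14O.
  M = 7(12.011) + 14(1.008) + 15.999
    = 84.077 + 14.112 + 15.999 = 114.188

114.19 g/mol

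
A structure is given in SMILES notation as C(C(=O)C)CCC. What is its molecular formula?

C6H12O

Atom tally by fragment:
  CH3COCH2 → C:3 H:5 O:1
  CH2 → C:1 H:2
  CH2 → C:1 H:2
  CH3 → C:1 H:3
Element totals:
  C: 6
  H: 12
  O: 1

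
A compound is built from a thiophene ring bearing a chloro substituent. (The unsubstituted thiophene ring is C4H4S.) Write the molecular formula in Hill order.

C4H3ClS

Atom tally by fragment:
  thiophene ring core → C:4 H:4 S:1
  (− 1 ring H displaced by substituents)
  + Cl → Cl:1
Element totals:
  C: 4
  H: 3
  Cl: 1
  S: 1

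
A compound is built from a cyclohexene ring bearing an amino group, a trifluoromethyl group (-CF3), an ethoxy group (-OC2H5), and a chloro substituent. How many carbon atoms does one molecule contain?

Atom tally by fragment:
  cyclohexene ring core → C:6 H:10
  (− 4 ring H displaced by substituents)
  + NH2 → N:1 H:2
  + CF3 → C:1 F:3
  + OC2H5 → C:2 H:5 O:1
  + Cl → Cl:1
Element totals:
  C: 9
  H: 13
  Cl: 1
  F: 3
  N: 1
  O: 1

9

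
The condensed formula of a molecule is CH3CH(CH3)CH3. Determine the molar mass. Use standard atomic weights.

Atom tally by fragment:
  CH3 → C:1 H:3
  CH(CH3) → C:2 H:4
  CH3 → C:1 H:3
Element totals:
  C: 4
  H: 10
Molecular formula: C4H10.
  M = 4(12.011) + 10(1.008)
    = 48.044 + 10.080 = 58.124

58.12 g/mol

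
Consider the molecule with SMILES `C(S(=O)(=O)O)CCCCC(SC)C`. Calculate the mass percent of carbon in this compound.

42.45%

Atom tally by fragment:
  HO3SCH2 → C:1 H:3 S:1 O:3
  CH2 → C:1 H:2
  CH2 → C:1 H:2
  CH2 → C:1 H:2
  CH2 → C:1 H:2
  CH(SCH3) → C:2 H:4 S:1
  CH3 → C:1 H:3
Element totals:
  C: 8
  H: 18
  O: 3
  S: 2
Molecular formula: C8H18O3S2.
Molar mass = 226.349 g/mol.
Mass from C: 8 × 12.011 = 96.088 g/mol.
%C = 96.088 / 226.349 × 100 = 42.45%.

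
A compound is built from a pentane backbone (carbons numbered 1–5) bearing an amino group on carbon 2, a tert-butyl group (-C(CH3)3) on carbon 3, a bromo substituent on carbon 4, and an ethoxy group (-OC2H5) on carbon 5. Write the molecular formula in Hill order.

Atom tally by fragment:
  CH3 → C:1 H:3
  CH(NH2) → C:1 H:3 N:1
  CH(C(CH3)3) → C:5 H:10
  CH(Br) → C:1 H:1 Br:1
  CH2OC2H5 → C:3 H:7 O:1
Element totals:
  C: 11
  H: 24
  Br: 1
  N: 1
  O: 1

C11H24BrNO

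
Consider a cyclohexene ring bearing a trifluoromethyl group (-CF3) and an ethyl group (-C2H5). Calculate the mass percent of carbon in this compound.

60.66%

Atom tally by fragment:
  cyclohexene ring core → C:6 H:10
  (− 2 ring H displaced by substituents)
  + CF3 → C:1 F:3
  + C2H5 → C:2 H:5
Element totals:
  C: 9
  H: 13
  F: 3
Molecular formula: C9H13F3.
Molar mass = 178.197 g/mol.
Mass from C: 9 × 12.011 = 108.099 g/mol.
%C = 108.099 / 178.197 × 100 = 60.66%.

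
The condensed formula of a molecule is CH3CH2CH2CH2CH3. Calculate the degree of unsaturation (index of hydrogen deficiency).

Atom tally by fragment:
  CH3 → C:1 H:3
  CH2 → C:1 H:2
  CH2 → C:1 H:2
  CH2 → C:1 H:2
  CH3 → C:1 H:3
Element totals:
  C: 5
  H: 12
Molecular formula: C5H12.
DoU = (2C + 2 + N − H − X) / 2 = (2·5 + 2 + 0 − 12 − 0) / 2 = 0.

0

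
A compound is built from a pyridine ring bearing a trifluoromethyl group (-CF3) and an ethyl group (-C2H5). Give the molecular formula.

Atom tally by fragment:
  pyridine ring core → C:5 H:5 N:1
  (− 2 ring H displaced by substituents)
  + CF3 → C:1 F:3
  + C2H5 → C:2 H:5
Element totals:
  C: 8
  H: 8
  F: 3
  N: 1

C8H8F3N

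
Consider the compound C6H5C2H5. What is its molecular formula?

Atom tally by fragment:
  benzene ring core → C:6 H:6
  (− 1 ring H displaced by substituents)
  + C2H5 → C:2 H:5
Element totals:
  C: 8
  H: 10

C8H10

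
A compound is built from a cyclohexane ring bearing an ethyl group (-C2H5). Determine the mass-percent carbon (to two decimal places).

85.63%

Atom tally by fragment:
  cyclohexane ring core → C:6 H:12
  (− 1 ring H displaced by substituents)
  + C2H5 → C:2 H:5
Element totals:
  C: 8
  H: 16
Molecular formula: C8H16.
Molar mass = 112.216 g/mol.
Mass from C: 8 × 12.011 = 96.088 g/mol.
%C = 96.088 / 112.216 × 100 = 85.63%.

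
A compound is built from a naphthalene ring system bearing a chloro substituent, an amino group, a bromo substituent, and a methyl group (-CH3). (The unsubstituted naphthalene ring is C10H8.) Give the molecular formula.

Atom tally by fragment:
  naphthalene ring system core → C:10 H:8
  (− 4 ring H displaced by substituents)
  + Cl → Cl:1
  + NH2 → N:1 H:2
  + Br → Br:1
  + CH3 → C:1 H:3
Element totals:
  C: 11
  H: 9
  Br: 1
  Cl: 1
  N: 1

C11H9BrClN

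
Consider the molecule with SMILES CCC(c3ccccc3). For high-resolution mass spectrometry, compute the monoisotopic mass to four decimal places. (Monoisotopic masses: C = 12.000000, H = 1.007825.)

Atom tally by fragment:
  CH3 → C:1 H:3
  CH2 → C:1 H:2
  CH2C6H5 → C:7 H:7
Element totals:
  C: 9
  H: 12
Molecular formula: C9H12.
  M = 9(12.0) + 12(1.007825)
    = 108.000000 + 12.093900 = 120.093900

120.0939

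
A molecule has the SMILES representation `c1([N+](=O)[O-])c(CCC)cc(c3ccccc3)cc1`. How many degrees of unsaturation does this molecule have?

Atom tally by fragment:
  benzene ring core → C:6 H:6
  (− 3 ring H displaced by substituents)
  + NO2 → N:1 O:2
  + CH2CH2CH3 → C:3 H:7
  + C6H5 → C:6 H:5
Element totals:
  C: 15
  H: 15
  N: 1
  O: 2
Molecular formula: C15H15NO2.
DoU = (2C + 2 + N − H − X) / 2 = (2·15 + 2 + 1 − 15 − 0) / 2 = 9.

9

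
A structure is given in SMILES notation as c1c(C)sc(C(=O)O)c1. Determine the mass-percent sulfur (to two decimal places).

22.55%

Atom tally by fragment:
  thiophene ring core → C:4 H:4 S:1
  (− 2 ring H displaced by substituents)
  + CH3 → C:1 H:3
  + COOH → C:1 H:1 O:2
Element totals:
  C: 6
  H: 6
  O: 2
  S: 1
Molecular formula: C6H6O2S.
Molar mass = 142.172 g/mol.
Mass from S: 1 × 32.06 = 32.060 g/mol.
%S = 32.060 / 142.172 × 100 = 22.55%.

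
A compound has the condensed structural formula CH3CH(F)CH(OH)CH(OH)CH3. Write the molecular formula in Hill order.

C5H11FO2

Element totals:
  C: 5
  H: 11
  F: 1
  O: 2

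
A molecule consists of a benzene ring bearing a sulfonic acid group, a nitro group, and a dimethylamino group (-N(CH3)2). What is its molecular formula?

C8H10N2O5S

Atom tally by fragment:
  benzene ring core → C:6 H:6
  (− 3 ring H displaced by substituents)
  + SO3H → S:1 O:3 H:1
  + NO2 → N:1 O:2
  + N(CH3)2 → N:1 C:2 H:6
Element totals:
  C: 8
  H: 10
  N: 2
  O: 5
  S: 1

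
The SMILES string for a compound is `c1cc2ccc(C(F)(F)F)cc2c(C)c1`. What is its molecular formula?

C12H9F3

Atom tally by fragment:
  naphthalene ring system core → C:10 H:8
  (− 2 ring H displaced by substituents)
  + CF3 → C:1 F:3
  + CH3 → C:1 H:3
Element totals:
  C: 12
  H: 9
  F: 3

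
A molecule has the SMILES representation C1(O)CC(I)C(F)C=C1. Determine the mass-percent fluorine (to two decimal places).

Atom tally by fragment:
  cyclohexene ring core → C:6 H:10
  (− 3 ring H displaced by substituents)
  + OH → O:1 H:1
  + I → I:1
  + F → F:1
Element totals:
  C: 6
  H: 8
  F: 1
  I: 1
  O: 1
Molecular formula: C6H8FIO.
Molar mass = 242.031 g/mol.
Mass from F: 1 × 18.998 = 18.998 g/mol.
%F = 18.998 / 242.031 × 100 = 7.85%.

7.85%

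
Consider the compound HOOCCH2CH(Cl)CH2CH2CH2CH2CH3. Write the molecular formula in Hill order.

Atom tally by fragment:
  HOOCCH2 → C:2 H:3 O:2
  CH(Cl) → C:1 H:1 Cl:1
  CH2 → C:1 H:2
  CH2 → C:1 H:2
  CH2 → C:1 H:2
  CH2 → C:1 H:2
  CH3 → C:1 H:3
Element totals:
  C: 8
  H: 15
  Cl: 1
  O: 2

C8H15ClO2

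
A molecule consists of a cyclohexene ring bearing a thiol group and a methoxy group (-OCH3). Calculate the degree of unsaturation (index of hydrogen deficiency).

2

Atom tally by fragment:
  cyclohexene ring core → C:6 H:10
  (− 2 ring H displaced by substituents)
  + SH → S:1 H:1
  + OCH3 → C:1 H:3 O:1
Element totals:
  C: 7
  H: 12
  O: 1
  S: 1
Molecular formula: C7H12OS.
DoU = (2C + 2 + N − H − X) / 2 = (2·7 + 2 + 0 − 12 − 0) / 2 = 2.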